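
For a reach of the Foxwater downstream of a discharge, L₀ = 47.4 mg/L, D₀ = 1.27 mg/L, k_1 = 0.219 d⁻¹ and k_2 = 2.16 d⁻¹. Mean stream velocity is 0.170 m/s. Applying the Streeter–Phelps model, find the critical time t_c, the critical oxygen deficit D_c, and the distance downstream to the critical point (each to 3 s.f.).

t_c ≈ 1.04 d; D_c ≈ 3.83 mg/L; x_c ≈ 15.3 km

t_c = [1/(k_2−k_1)] ln[(k_2/k_1)(1 − D₀(k_2−k_1)/(k_1 L₀))]
= [1/(2.16−0.219)] ln[(2.16/0.219)(1 − 1.27×1.941/(0.219×47.4))]
= (1/1.941) ln[9.863 × 0.7625] = 0.5152 × ln(7.521) = 0.5152 × 2.018 = 1.040 d.
L(t_c) = L₀ e^(−k_1 t_c) = 47.4 × 0.7964 = 37.75 mg/L, and at the critical point k_2 D_c = k_1 L, so D_c = (0.219/2.16) × 37.75 = 3.827 mg/L.
x_c = v t_c = 0.170 m/s × 1.040 d × 86400 s/d = 15270 m ≈ 15.3 km.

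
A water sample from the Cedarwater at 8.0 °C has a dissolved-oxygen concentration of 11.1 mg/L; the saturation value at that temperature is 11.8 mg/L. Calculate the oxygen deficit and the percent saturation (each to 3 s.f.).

D ≈ 0.700 mg/L; 94.1 % saturation

D = C_s − C = 11.8 − 11.1 = 0.700 mg/L.
% saturation = 11.1/11.8 × 100 = 94.1 %.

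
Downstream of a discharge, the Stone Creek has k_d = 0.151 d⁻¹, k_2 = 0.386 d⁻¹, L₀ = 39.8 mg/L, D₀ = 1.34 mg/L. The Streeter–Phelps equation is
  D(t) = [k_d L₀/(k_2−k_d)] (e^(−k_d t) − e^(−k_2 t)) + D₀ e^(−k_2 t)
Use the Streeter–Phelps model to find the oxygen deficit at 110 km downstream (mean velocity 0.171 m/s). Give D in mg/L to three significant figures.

D ≈ 6.94 mg/L

Travel time t = x/v = 110 km / (0.171 m/s) = 110000 m / 0.171 m/s = 643300 s = 7.445 d.
k_d L₀/(k_2−k_d) = 0.151×39.8/(0.386−0.151) = 6.010/0.2350 = 25.57 mg/L.
e^(−k_d t) = e^(−0.151×7.445) = 0.3249; e^(−k_2 t) = e^(−0.386×7.445) = 0.05648.
D = 25.57 × (0.3249 − 0.05648) + 1.34 × 0.05648 = 6.864 + 0.07568 = 6.940 mg/L.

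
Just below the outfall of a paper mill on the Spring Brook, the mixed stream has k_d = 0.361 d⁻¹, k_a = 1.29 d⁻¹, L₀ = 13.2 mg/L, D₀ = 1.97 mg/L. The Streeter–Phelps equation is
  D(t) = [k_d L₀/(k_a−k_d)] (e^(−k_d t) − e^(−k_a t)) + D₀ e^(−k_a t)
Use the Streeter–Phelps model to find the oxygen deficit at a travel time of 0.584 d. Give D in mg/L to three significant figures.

D ≈ 2.67 mg/L

k_d L₀/(k_a−k_d) = 0.361×13.2/(1.29−0.361) = 4.765/0.9290 = 5.129 mg/L.
e^(−k_d t) = e^(−0.361×0.5840) = 0.8099; e^(−k_a t) = e^(−1.29×0.5840) = 0.4708.
D = 5.129 × (0.8099 − 0.4708) + 1.97 × 0.4708 = 1.740 + 0.9274 = 2.667 mg/L.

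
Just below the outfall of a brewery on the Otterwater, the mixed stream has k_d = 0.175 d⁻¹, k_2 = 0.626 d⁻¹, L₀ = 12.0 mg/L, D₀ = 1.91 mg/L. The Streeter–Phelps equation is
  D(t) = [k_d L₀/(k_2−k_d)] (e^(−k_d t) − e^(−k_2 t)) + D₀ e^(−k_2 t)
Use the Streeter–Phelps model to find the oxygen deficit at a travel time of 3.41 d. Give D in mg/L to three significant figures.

k_d L₀/(k_2−k_d) = 0.175×12.0/(0.626−0.175) = 2.100/0.4510 = 4.656 mg/L.
e^(−k_d t) = e^(−0.175×3.410) = 0.5506; e^(−k_2 t) = e^(−0.626×3.410) = 0.1183.
D = 4.656 × (0.5506 − 0.1183) + 1.91 × 0.1183 = 2.013 + 0.2259 = 2.239 mg/L.

D ≈ 2.24 mg/L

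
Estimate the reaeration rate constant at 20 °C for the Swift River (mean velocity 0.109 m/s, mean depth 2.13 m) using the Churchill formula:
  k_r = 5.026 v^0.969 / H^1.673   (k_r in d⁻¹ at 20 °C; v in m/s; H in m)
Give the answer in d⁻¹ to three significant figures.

k_r ≈ 0.166 d⁻¹

k_r = 5.026 × 0.109^0.969 / 2.13^1.673 = 5.026 × 0.1168 / 3.543 = 0.1656 d⁻¹.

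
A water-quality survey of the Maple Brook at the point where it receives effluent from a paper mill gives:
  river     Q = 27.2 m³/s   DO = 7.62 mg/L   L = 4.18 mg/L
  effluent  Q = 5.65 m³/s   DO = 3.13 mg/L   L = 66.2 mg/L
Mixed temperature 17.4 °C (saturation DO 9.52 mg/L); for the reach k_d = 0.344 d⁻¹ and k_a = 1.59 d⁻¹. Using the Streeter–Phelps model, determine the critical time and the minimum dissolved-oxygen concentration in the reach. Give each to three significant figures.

Mixed DO = (27.2×7.62 + 5.65×3.13)/(27.2+5.65) = 224.9/32.85 = 6.848 mg/L.
Mixed L₀ = (27.2×4.18 + 5.65×66.2)/(32.85) = 487.7/32.85 = 14.85 mg/L.
Initial deficit D₀ = C_s − DO₀ = 9.52 − 6.848 = 2.672 mg/L.
t_c = (1/1.246) ln[(1.59/0.344)(1 − 2.672×1.246/(0.344×14.85))] = 0.8026 × ln(1.609) = 0.3816 d.
D_c = (0.344/1.59) × 14.85 × e^(−0.344×0.3816) = 0.2164 × 14.85 × 0.8770 = 2.817 mg/L.
Minimum DO = 9.52 − 2.817 = 6.703 mg/L.

t_c ≈ 0.382 d; minimum DO ≈ 6.70 mg/L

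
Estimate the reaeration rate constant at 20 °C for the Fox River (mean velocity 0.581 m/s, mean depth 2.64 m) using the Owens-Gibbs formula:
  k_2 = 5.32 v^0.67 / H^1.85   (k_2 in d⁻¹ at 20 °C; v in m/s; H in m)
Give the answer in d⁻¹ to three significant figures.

k_2 ≈ 0.614 d⁻¹

k_2 = 5.32 × 0.581^0.67 / 2.64^1.85 = 5.32 × 0.6950 / 6.025 = 0.6137 d⁻¹.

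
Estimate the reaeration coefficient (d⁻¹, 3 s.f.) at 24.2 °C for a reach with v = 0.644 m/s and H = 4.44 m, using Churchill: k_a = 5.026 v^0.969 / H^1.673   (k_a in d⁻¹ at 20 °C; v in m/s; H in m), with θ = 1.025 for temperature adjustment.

k_a(20) = 5.026 × 0.644^0.969 / 4.44^1.673 = 5.026 × 0.6528 / 12.11 = 0.2710 d⁻¹.
k_a(24.2) = 0.2710 × 1.025^(24.2−20) = 0.2710 × 1.109 = 0.3006 d⁻¹.

k_a ≈ 0.301 d⁻¹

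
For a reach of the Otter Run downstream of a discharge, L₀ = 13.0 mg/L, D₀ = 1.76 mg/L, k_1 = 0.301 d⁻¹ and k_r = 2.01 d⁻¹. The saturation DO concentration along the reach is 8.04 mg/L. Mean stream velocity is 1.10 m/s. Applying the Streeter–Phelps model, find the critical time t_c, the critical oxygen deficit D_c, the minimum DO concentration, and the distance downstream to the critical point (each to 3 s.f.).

With k_r/k_1 = 6.678 and 1 − D₀(k_r−k_1)/(k_1 L₀) = 0.2313,
t_c = ln(6.678 × 0.2313) / (2.01 − 0.301) = ln(1.545) / 1.709 = 0.4348/1.709 = 0.2544 d.
L(t_c) = L₀ e^(−k_1 t_c) = 13.0 × 0.9263 = 12.04 mg/L, and at the critical point k_r D_c = k_1 L, so D_c = (0.301/2.01) × 12.04 = 1.803 mg/L.
Minimum DO = C_s − D_c = 8.04 − 1.803 = 6.237 mg/L.
x_c = v t_c = 1.10 m/s × 0.2544 d × 86400 s/d = 24180 m ≈ 24.2 km.

t_c ≈ 0.254 d; D_c ≈ 1.80 mg/L; min DO ≈ 6.24 mg/L; x_c ≈ 24.2 km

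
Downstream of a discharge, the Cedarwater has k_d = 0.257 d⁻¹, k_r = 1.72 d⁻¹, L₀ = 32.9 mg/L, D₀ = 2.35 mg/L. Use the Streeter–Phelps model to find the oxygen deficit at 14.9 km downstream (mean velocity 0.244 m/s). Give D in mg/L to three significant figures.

Travel time t = x/v = 14.9 km / (0.244 m/s) = 14900 m / 0.244 m/s = 61070 s = 0.7068 d.
k_d L₀/(k_r−k_d) = 0.257×32.9/(1.72−0.257) = 8.455/1.463 = 5.779 mg/L.
e^(−k_d t) = e^(−0.257×0.7068) = 0.8339; e^(−k_r t) = e^(−1.72×0.7068) = 0.2965.
D = 5.779 × (0.8339 − 0.2965) + 2.35 × 0.2965 = 3.106 + 0.6968 = 3.803 mg/L.

D ≈ 3.80 mg/L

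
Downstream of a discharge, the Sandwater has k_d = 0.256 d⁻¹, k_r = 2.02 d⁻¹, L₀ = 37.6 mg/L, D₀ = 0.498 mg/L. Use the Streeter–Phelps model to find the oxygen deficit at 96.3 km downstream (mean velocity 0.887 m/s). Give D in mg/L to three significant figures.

Travel time t = x/v = 96.3 km / (0.887 m/s) = 96300 m / 0.887 m/s = 108600 s = 1.257 d.
k_d L₀/(k_r−k_d) = 0.256×37.6/(2.02−0.256) = 9.626/1.764 = 5.457 mg/L.
e^(−k_d t) = e^(−0.256×1.257) = 0.7249; e^(−k_r t) = e^(−2.02×1.257) = 0.07900.
D = 5.457 × (0.7249 − 0.07900) + 0.498 × 0.07900 = 3.525 + 0.03934 = 3.564 mg/L.

D ≈ 3.56 mg/L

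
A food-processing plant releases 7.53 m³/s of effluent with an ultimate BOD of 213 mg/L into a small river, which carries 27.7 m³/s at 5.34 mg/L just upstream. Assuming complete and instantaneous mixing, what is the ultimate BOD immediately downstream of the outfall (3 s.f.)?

Flow-weighted mixing: C = (Q_r C_r + Q_w C_w)/(Q_r + Q_w)
= (27.7×5.34 + 7.53×213)/(27.7 + 7.53) = 1752/35.23 = 49.72 mg/L.

49.7 mg/L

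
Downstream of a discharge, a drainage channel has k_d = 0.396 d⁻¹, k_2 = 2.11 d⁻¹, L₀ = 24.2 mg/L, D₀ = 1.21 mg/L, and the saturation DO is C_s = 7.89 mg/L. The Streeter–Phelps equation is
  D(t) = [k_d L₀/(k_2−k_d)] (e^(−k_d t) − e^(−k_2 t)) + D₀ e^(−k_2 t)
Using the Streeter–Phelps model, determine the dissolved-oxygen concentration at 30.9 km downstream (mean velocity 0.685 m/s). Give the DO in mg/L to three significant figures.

DO ≈ 4.80 mg/L

Travel time t = x/v = 30.9 km / (0.685 m/s) = 30900 m / 0.685 m/s = 45110 s = 0.5221 d.
k_d L₀/(k_2−k_d) = 0.396×24.2/(2.11−0.396) = 9.583/1.714 = 5.591 mg/L.
e^(−k_d t) = e^(−0.396×0.5221) = 0.8132; e^(−k_2 t) = e^(−2.11×0.5221) = 0.3323.
D = 5.591 × (0.8132 − 0.3323) + 1.21 × 0.3323 = 2.689 + 0.4021 = 3.091 mg/L.
DO = C_s − D = 7.89 − 3.091 = 4.799 mg/L.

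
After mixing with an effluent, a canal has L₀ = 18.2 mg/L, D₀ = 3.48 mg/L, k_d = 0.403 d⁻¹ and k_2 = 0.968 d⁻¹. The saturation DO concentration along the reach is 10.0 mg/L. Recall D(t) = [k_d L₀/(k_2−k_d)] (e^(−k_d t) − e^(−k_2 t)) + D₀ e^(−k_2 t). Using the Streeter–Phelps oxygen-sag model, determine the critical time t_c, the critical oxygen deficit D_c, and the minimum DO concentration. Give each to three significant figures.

At the critical point dD/dt = 0, so k_d L₀ e^(−k_d t) = k_2 D. Substituting D(t) from the Streeter–Phelps equation and solving for t gives
t_c = ln[(k_2/k_d)(1 − D₀(k_2−k_d)/(k_d L₀))] / (k_2−k_d).
Here k_2−k_d = 0.5650 d⁻¹ and 1 − D₀(k_2−k_d)/(k_d L₀) = 1 − 3.48×0.5650/(0.403×18.2) = 0.7319, so
t_c = ln(2.402 × 0.7319) / 0.5650 = 0.5642 / 0.5650 = 0.9986 d.
D_c = (k_d/k_2) L₀ e^(−k_d t_c) = (0.403/0.968) × 18.2 × e^(−0.403×0.9986) = 0.4163 × 18.2 × 0.6687 = 5.067 mg/L.
Minimum DO = C_s − D_c = 10.0 − 5.067 = 4.933 mg/L.

t_c ≈ 0.999 d; D_c ≈ 5.07 mg/L; min DO ≈ 4.93 mg/L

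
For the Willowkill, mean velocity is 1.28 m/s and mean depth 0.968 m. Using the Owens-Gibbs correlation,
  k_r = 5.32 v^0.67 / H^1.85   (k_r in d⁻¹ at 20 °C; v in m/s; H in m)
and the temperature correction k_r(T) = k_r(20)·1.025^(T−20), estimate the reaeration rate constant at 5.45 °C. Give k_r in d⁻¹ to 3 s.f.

k_r ≈ 4.65 d⁻¹

k_r(20) = 5.32 × 1.28^0.67 / 0.968^1.85 = 5.32 × 1.180 / 0.9416 = 6.666 d⁻¹.
k_r(5.45) = 6.666 × 1.025^(5.45−20) = 6.666 × 0.6982 = 4.654 d⁻¹.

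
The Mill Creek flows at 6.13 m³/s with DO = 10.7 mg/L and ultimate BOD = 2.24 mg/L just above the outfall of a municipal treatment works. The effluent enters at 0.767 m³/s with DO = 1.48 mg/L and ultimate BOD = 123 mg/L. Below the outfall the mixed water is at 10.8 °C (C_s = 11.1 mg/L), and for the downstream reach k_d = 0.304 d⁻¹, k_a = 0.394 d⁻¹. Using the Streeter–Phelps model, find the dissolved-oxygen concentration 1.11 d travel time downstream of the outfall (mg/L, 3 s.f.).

Mixed DO = (6.13×10.7 + 0.767×1.48)/(6.13+0.767) = 66.73/6.897 = 9.675 mg/L.
Mixed L₀ = (6.13×2.24 + 0.767×123)/(6.897) = 108.1/6.897 = 15.67 mg/L.
Initial deficit D₀ = C_s − DO₀ = 11.1 − 9.675 = 1.425 mg/L.
D(1.11) = [0.304×15.67/(0.394−0.304)](e^(−0.304×1.11) − e^(−0.394×1.11)) + 1.425 e^(−0.394×1.11)
= 52.93 × (0.7136 − 0.6458) + 1.425 × 0.6458 = 4.511 mg/L.
DO = 11.1 − 4.511 = 6.589 mg/L.

DO ≈ 6.59 mg/L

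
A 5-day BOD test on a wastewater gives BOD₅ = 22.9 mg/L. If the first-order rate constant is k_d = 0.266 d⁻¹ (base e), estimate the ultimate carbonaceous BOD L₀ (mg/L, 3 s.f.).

BOD₅ = L₀(1 − e^(−5k_d)) ⇒ L₀ = BOD₅ / (1 − e^(−5×0.266))
= 22.9 / (1 − 0.2645) = 22.9 / 0.7355 = 31.13 mg/L.

L₀ ≈ 31.1 mg/L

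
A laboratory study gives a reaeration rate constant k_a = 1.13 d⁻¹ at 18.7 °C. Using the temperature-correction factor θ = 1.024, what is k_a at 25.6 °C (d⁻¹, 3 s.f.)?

k_a(T₂) = k_a(T₁) · θ^(T₂−T₁) = 1.13 × 1.024^(25.6−18.7)
= 1.13 × 1.024^6.90 = 1.13 × 1.178 = 1.331 d⁻¹.

k_a ≈ 1.33 d⁻¹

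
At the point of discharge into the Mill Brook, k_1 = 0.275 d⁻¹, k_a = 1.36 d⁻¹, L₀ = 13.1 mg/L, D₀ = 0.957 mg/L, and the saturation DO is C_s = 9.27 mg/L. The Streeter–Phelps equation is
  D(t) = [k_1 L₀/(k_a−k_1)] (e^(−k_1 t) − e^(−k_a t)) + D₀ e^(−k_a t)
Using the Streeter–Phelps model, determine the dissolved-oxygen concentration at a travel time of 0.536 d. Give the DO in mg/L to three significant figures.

DO ≈ 7.54 mg/L

k_1 L₀/(k_a−k_1) = 0.275×13.1/(1.36−0.275) = 3.603/1.085 = 3.320 mg/L.
e^(−k_1 t) = e^(−0.275×0.5360) = 0.8629; e^(−k_a t) = e^(−1.36×0.5360) = 0.4824.
D = 3.320 × (0.8629 − 0.4824) + 0.957 × 0.4824 = 1.263 + 0.4617 = 1.725 mg/L.
DO = C_s − D = 9.27 − 1.725 = 7.545 mg/L.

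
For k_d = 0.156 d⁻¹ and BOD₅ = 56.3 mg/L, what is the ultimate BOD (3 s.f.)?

BOD₅ = L₀(1 − e^(−5k_d)) ⇒ L₀ = BOD₅ / (1 − e^(−5×0.156))
= 56.3 / (1 − 0.4584) = 56.3 / 0.5416 = 104.0 mg/L.

L₀ ≈ 104 mg/L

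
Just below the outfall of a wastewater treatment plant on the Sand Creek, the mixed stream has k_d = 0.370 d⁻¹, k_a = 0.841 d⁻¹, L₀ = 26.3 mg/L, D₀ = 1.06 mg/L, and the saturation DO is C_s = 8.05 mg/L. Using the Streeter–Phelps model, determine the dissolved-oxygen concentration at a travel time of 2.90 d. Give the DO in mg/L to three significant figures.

k_d L₀/(k_a−k_d) = 0.370×26.3/(0.841−0.370) = 9.731/0.4710 = 20.66 mg/L.
e^(−k_d t) = e^(−0.370×2.900) = 0.3420; e^(−k_a t) = e^(−0.841×2.900) = 0.08726.
D = 20.66 × (0.3420 − 0.08726) + 1.06 × 0.08726 = 5.263 + 0.09249 = 5.355 mg/L.
DO = C_s − D = 8.05 − 5.355 = 2.695 mg/L.

DO ≈ 2.69 mg/L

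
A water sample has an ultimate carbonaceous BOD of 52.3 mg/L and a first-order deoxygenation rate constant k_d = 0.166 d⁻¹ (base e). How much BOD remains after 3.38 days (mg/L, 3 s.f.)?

L_t = L₀ e^(−k_d t) = 52.3 × e^(−0.166×3.38) = 52.3 × 0.5706 = 29.84 mg/L.

L ≈ 29.8 mg/L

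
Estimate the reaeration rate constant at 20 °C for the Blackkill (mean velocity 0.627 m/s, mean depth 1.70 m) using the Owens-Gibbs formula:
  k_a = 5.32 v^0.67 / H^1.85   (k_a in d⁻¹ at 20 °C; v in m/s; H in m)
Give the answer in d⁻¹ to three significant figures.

k_a ≈ 1.46 d⁻¹

k_a = 5.32 × 0.627^0.67 / 1.70^1.85 = 5.32 × 0.7314 / 2.669 = 1.458 d⁻¹.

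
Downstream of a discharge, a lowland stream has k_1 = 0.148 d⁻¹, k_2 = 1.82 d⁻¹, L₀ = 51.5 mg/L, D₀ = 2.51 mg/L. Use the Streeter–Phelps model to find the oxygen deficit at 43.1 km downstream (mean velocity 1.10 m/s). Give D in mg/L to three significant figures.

Travel time t = x/v = 43.1 km / (1.10 m/s) = 43100 m / 1.10 m/s = 39180 s = 0.4535 d.
k_1 L₀/(k_2−k_1) = 0.148×51.5/(1.82−0.148) = 7.622/1.672 = 4.559 mg/L.
e^(−k_1 t) = e^(−0.148×0.4535) = 0.9351; e^(−k_2 t) = e^(−1.82×0.4535) = 0.4381.
D = 4.559 × (0.9351 − 0.4381) + 2.51 × 0.4381 = 2.266 + 1.100 = 3.365 mg/L.

D ≈ 3.37 mg/L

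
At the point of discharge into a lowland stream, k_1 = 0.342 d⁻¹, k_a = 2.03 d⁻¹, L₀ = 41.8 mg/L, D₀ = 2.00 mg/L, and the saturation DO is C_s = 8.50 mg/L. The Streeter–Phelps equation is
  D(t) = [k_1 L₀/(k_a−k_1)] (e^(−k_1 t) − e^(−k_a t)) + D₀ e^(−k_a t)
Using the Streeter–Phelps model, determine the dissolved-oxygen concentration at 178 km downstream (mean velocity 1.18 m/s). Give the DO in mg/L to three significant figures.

DO ≈ 4.03 mg/L

Travel time t = x/v = 178 km / (1.18 m/s) = 178000 m / 1.18 m/s = 150800 s = 1.746 d.
k_1 L₀/(k_a−k_1) = 0.342×41.8/(2.03−0.342) = 14.30/1.688 = 8.469 mg/L.
e^(−k_1 t) = e^(−0.342×1.746) = 0.5504; e^(−k_a t) = e^(−2.03×1.746) = 0.02889.
D = 8.469 × (0.5504 − 0.02889) + 2.00 × 0.02889 = 4.417 + 0.05778 = 4.474 mg/L.
DO = C_s − D = 8.50 − 4.474 = 4.026 mg/L.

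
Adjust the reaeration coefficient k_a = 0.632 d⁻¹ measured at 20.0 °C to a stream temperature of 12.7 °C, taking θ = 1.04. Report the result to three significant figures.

k_a(T₂) = k_a(T₁) · θ^(T₂−T₁) = 0.632 × 1.04^(12.7−20.0)
= 0.632 × 1.04^-7.30 = 0.632 × 0.7510 = 0.4747 d⁻¹.

k_a ≈ 0.475 d⁻¹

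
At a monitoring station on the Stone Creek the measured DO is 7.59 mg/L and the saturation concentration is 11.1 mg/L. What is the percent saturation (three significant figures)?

% saturation = C/C_s × 100 = 7.59/11.1 × 100 = 68.4 %.

68.4 % saturation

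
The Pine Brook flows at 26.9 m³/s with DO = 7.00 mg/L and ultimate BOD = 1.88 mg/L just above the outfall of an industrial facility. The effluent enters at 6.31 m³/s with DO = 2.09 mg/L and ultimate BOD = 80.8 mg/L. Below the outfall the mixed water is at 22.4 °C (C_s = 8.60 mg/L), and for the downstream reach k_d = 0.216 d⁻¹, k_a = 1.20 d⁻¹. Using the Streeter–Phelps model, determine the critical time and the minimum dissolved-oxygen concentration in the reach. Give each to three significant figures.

t_c ≈ 0.573 d; minimum DO ≈ 5.92 mg/L

Mixed DO = (26.9×7.00 + 6.31×2.09)/(26.9+6.31) = 201.5/33.21 = 6.067 mg/L.
Mixed L₀ = (26.9×1.88 + 6.31×80.8)/(33.21) = 560.4/33.21 = 16.88 mg/L.
Initial deficit D₀ = C_s − DO₀ = 8.60 − 6.067 = 2.533 mg/L.
t_c = (1/0.9840) ln[(1.20/0.216)(1 − 2.533×0.9840/(0.216×16.88))] = 1.016 × ln(1.757) = 0.5726 d.
D_c = (0.216/1.20) × 16.88 × e^(−0.216×0.5726) = 0.1800 × 16.88 × 0.8837 = 2.684 mg/L.
Minimum DO = 8.60 − 2.684 = 5.916 mg/L.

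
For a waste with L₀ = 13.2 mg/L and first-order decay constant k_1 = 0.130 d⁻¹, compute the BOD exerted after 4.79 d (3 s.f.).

y_t = L₀(1 − e^(−k_1 t)) = 13.2 × (1 − e^(−0.130×4.79))
= 13.2 × (1 − 0.5365) = 13.2 × 0.4635 = 6.118 mg/L.

y ≈ 6.12 mg/L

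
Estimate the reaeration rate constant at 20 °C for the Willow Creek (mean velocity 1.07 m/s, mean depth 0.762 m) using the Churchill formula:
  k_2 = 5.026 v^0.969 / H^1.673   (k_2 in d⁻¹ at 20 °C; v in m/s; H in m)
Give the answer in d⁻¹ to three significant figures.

k_2 = 5.026 × 1.07^0.969 / 0.762^1.673 = 5.026 × 1.068 / 0.6346 = 8.456 d⁻¹.

k_2 ≈ 8.46 d⁻¹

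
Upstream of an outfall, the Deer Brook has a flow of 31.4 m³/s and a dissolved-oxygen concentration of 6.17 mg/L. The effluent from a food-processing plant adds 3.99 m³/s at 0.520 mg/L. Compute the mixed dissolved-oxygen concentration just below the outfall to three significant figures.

5.53 mg/L

Flow-weighted mixing: C = (Q_r C_r + Q_w C_w)/(Q_r + Q_w)
= (31.4×6.17 + 3.99×0.520)/(31.4 + 3.99) = 195.8/35.39 = 5.533 mg/L.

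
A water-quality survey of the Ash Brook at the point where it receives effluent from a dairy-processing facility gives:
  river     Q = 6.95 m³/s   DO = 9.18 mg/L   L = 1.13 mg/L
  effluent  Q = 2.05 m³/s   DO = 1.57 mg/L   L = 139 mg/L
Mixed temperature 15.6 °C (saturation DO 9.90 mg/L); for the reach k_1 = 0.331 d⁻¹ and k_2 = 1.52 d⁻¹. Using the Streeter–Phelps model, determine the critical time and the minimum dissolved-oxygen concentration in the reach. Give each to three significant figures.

Mixed DO = (6.95×9.18 + 2.05×1.57)/(6.95+2.05) = 67.02/9.000 = 7.447 mg/L.
Mixed L₀ = (6.95×1.13 + 2.05×139)/(9.000) = 292.8/9.000 = 32.53 mg/L.
Initial deficit D₀ = C_s − DO₀ = 9.90 − 7.447 = 2.453 mg/L.
t_c = (1/1.189) ln[(1.52/0.331)(1 − 2.453×1.189/(0.331×32.53))] = 0.8410 × ln(3.348) = 1.016 d.
D_c = (0.331/1.52) × 32.53 × e^(−0.331×1.016) = 0.2178 × 32.53 × 0.7143 = 5.061 mg/L.
Minimum DO = 9.90 − 5.061 = 4.839 mg/L.

t_c ≈ 1.02 d; minimum DO ≈ 4.84 mg/L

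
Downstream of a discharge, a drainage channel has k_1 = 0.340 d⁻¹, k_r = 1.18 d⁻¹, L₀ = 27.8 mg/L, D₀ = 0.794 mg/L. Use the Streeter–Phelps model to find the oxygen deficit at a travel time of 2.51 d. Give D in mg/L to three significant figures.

k_1 L₀/(k_r−k_1) = 0.340×27.8/(1.18−0.340) = 9.452/0.8400 = 11.25 mg/L.
e^(−k_1 t) = e^(−0.340×2.510) = 0.4260; e^(−k_r t) = e^(−1.18×2.510) = 0.05173.
D = 11.25 × (0.4260 − 0.05173) + 0.794 × 0.05173 = 4.211 + 0.04107 = 4.252 mg/L.

D ≈ 4.25 mg/L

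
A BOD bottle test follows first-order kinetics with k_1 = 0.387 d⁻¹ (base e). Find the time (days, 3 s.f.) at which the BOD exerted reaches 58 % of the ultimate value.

y/L₀ = 1 − e^(−k_1 t) = 0.58 ⇒ e^(−k_1 t) = 0.420
t = −ln(0.420) / 0.387 = 0.8675 / 0.387 = 2.242 d.

t ≈ 2.24 d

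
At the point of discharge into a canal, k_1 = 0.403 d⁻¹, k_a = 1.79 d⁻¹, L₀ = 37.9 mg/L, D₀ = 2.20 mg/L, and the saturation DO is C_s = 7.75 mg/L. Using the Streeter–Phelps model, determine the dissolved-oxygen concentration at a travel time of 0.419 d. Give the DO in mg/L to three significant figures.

k_1 L₀/(k_a−k_1) = 0.403×37.9/(1.79−0.403) = 15.27/1.387 = 11.01 mg/L.
e^(−k_1 t) = e^(−0.403×0.4190) = 0.8446; e^(−k_a t) = e^(−1.79×0.4190) = 0.4724.
D = 11.01 × (0.8446 − 0.4724) + 2.20 × 0.4724 = 4.099 + 1.039 = 5.139 mg/L.
DO = C_s − D = 7.75 − 5.139 = 2.611 mg/L.

DO ≈ 2.61 mg/L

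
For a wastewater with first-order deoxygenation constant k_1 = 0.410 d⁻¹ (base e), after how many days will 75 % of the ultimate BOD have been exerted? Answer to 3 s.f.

y/L₀ = 1 − e^(−k_1 t) = 0.75 ⇒ e^(−k_1 t) = 0.250
t = −ln(0.250) / 0.410 = 1.386 / 0.410 = 3.381 d.

t ≈ 3.38 d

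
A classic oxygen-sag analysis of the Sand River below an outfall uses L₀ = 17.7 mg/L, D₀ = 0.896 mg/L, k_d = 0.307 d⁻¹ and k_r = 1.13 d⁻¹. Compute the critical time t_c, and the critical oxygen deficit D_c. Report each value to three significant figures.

t_c ≈ 1.41 d; D_c ≈ 3.12 mg/L

With k_r/k_d = 3.681 and 1 − D₀(k_r−k_d)/(k_d L₀) = 0.8643,
t_c = ln(3.681 × 0.8643) / (1.13 − 0.307) = ln(3.181) / 0.8230 = 1.157/0.8230 = 1.406 d.
D_c = (k_d/k_r) L₀ e^(−k_d t_c) = (0.307/1.13) × 17.7 × e^(−0.307×1.406) = 0.2717 × 17.7 × 0.6494 = 3.123 mg/L.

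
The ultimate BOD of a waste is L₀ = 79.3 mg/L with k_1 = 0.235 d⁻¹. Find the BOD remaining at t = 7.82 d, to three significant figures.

L ≈ 12.6 mg/L

L_t = L₀ e^(−k_1 t) = 79.3 × e^(−0.235×7.82) = 79.3 × 0.1592 = 12.62 mg/L.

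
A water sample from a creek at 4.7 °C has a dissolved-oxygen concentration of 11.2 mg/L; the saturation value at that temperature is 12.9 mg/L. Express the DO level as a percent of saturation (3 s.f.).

% saturation = C/C_s × 100 = 11.2/12.9 × 100 = 86.8 %.

86.8 % saturation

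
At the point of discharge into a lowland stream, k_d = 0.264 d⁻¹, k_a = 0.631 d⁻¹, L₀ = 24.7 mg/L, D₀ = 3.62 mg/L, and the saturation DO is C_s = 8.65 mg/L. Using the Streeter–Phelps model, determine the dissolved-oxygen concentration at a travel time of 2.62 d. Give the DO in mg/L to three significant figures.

DO ≈ 2.46 mg/L

k_d L₀/(k_a−k_d) = 0.264×24.7/(0.631−0.264) = 6.521/0.3670 = 17.77 mg/L.
e^(−k_d t) = e^(−0.264×2.620) = 0.5007; e^(−k_a t) = e^(−0.631×2.620) = 0.1914.
D = 17.77 × (0.5007 − 0.1914) + 3.62 × 0.1914 = 5.496 + 0.6930 = 6.189 mg/L.
DO = C_s − D = 8.65 − 6.189 = 2.461 mg/L.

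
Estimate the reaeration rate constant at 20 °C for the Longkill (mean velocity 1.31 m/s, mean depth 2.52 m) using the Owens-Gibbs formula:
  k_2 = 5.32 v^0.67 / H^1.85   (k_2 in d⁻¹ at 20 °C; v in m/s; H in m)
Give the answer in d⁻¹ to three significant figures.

k_2 ≈ 1.15 d⁻¹

k_2 = 5.32 × 1.31^0.67 / 2.52^1.85 = 5.32 × 1.198 / 5.528 = 1.153 d⁻¹.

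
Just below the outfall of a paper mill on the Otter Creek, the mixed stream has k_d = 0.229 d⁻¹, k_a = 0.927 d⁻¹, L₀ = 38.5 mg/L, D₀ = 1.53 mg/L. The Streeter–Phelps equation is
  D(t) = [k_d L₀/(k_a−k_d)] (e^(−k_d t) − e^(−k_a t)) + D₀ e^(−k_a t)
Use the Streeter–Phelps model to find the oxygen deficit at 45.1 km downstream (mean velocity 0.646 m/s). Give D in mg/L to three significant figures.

D ≈ 5.25 mg/L

Travel time t = x/v = 45.1 km / (0.646 m/s) = 45100 m / 0.646 m/s = 69810 s = 0.8080 d.
k_d L₀/(k_a−k_d) = 0.229×38.5/(0.927−0.229) = 8.816/0.6980 = 12.63 mg/L.
e^(−k_d t) = e^(−0.229×0.8080) = 0.8311; e^(−k_a t) = e^(−0.927×0.8080) = 0.4728.
D = 12.63 × (0.8311 − 0.4728) + 1.53 × 0.4728 = 4.525 + 0.7234 = 5.249 mg/L.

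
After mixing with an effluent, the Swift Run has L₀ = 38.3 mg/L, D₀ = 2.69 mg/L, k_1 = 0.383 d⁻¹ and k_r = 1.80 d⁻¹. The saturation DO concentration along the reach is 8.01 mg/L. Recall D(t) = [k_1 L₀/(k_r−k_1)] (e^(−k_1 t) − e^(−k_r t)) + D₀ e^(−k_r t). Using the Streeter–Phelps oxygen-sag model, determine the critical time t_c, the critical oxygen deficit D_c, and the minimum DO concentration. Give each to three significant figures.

t_c ≈ 0.880 d; D_c ≈ 5.82 mg/L; min DO ≈ 2.19 mg/L

With k_r/k_1 = 4.700 and 1 − D₀(k_r−k_1)/(k_1 L₀) = 0.7401,
t_c = ln(4.700 × 0.7401) / (1.80 − 0.383) = ln(3.479) / 1.417 = 1.247/1.417 = 0.8797 d.
L(t_c) = L₀ e^(−k_1 t_c) = 38.3 × 0.7139 = 27.34 mg/L, and at the critical point k_r D_c = k_1 L, so D_c = (0.383/1.80) × 27.34 = 5.818 mg/L.
Minimum DO = C_s − D_c = 8.01 − 5.818 = 2.192 mg/L.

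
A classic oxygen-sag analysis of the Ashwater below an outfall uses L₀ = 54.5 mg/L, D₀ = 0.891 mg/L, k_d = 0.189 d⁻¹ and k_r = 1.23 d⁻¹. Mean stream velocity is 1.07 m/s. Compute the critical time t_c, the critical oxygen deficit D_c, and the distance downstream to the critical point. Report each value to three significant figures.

t_c ≈ 1.71 d; D_c ≈ 6.06 mg/L; x_c ≈ 158 km

t_c = [1/(k_r−k_d)] ln[(k_r/k_d)(1 − D₀(k_r−k_d)/(k_d L₀))]
= [1/(1.23−0.189)] ln[(1.23/0.189)(1 − 0.891×1.041/(0.189×54.5))]
= (1/1.041) ln[6.508 × 0.9100] = 0.9606 × ln(5.922) = 0.9606 × 1.779 = 1.709 d.
D_c = (k_d/k_r) L₀ e^(−k_d t_c) = (0.189/1.23) × 54.5 × e^(−0.189×1.709) = 0.1537 × 54.5 × 0.7240 = 6.063 mg/L.
x_c = v t_c = 1.07 m/s × 1.709 d × 86400 s/d = 158000 m ≈ 158 km.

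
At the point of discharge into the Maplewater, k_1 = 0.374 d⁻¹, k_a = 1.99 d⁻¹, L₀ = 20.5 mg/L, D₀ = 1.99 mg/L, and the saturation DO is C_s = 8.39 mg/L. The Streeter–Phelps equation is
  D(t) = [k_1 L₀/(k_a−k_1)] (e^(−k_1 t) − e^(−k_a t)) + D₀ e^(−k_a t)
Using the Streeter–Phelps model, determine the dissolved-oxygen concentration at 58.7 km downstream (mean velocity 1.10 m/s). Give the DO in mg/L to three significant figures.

DO ≈ 5.43 mg/L

Travel time t = x/v = 58.7 km / (1.10 m/s) = 58700 m / 1.10 m/s = 53360 s = 0.6176 d.
k_1 L₀/(k_a−k_1) = 0.374×20.5/(1.99−0.374) = 7.667/1.616 = 4.744 mg/L.
e^(−k_1 t) = e^(−0.374×0.6176) = 0.7937; e^(−k_a t) = e^(−1.99×0.6176) = 0.2926.
D = 4.744 × (0.7937 − 0.2926) + 1.99 × 0.2926 = 2.378 + 0.5822 = 2.960 mg/L.
DO = C_s − D = 8.39 − 2.960 = 5.430 mg/L.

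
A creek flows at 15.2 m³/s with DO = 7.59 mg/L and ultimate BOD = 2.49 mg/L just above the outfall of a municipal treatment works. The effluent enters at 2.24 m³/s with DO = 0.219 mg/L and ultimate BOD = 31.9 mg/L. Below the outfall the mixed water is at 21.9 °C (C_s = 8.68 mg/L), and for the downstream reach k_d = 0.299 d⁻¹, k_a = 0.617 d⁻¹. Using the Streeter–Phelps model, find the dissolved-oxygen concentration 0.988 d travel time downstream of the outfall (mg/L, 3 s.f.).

DO ≈ 6.39 mg/L

Mixed DO = (15.2×7.59 + 2.24×0.219)/(15.2+2.24) = 115.9/17.44 = 6.643 mg/L.
Mixed L₀ = (15.2×2.49 + 2.24×31.9)/(17.44) = 109.3/17.44 = 6.267 mg/L.
Initial deficit D₀ = C_s − DO₀ = 8.68 − 6.643 = 2.037 mg/L.
D(0.988) = [0.299×6.267/(0.617−0.299)](e^(−0.299×0.988) − e^(−0.617×0.988)) + 2.037 e^(−0.617×0.988)
= 5.893 × (0.7442 − 0.5436) + 2.037 × 0.5436 = 2.290 mg/L.
DO = 8.68 − 2.290 = 6.390 mg/L.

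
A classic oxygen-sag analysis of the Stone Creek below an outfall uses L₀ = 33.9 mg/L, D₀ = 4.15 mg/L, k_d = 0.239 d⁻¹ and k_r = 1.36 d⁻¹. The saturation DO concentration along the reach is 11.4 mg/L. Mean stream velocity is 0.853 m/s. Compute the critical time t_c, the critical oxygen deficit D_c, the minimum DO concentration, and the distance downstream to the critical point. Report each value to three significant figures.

At the critical point dD/dt = 0, so k_d L₀ e^(−k_d t) = k_r D. Substituting D(t) from the Streeter–Phelps equation and solving for t gives
t_c = ln[(k_r/k_d)(1 − D₀(k_r−k_d)/(k_d L₀))] / (k_r−k_d).
Here k_r−k_d = 1.121 d⁻¹ and 1 − D₀(k_r−k_d)/(k_d L₀) = 1 − 4.15×1.121/(0.239×33.9) = 0.4258, so
t_c = ln(5.690 × 0.4258) / 1.121 = 0.8850 / 1.121 = 0.7895 d.
D_c = (k_d/k_r) L₀ e^(−k_d t_c) = (0.239/1.36) × 33.9 × e^(−0.239×0.7895) = 0.1757 × 33.9 × 0.8280 = 4.933 mg/L.
Minimum DO = C_s − D_c = 11.4 − 4.933 = 6.467 mg/L.
x_c = v t_c = 0.853 m/s × 0.7895 d × 86400 s/d = 58180 m ≈ 58.2 km.

t_c ≈ 0.789 d; D_c ≈ 4.93 mg/L; min DO ≈ 6.47 mg/L; x_c ≈ 58.2 km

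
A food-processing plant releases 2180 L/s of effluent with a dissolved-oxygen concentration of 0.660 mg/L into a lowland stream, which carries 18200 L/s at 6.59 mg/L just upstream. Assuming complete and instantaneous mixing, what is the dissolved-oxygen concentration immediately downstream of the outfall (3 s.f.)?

Flow-weighted mixing: C = (Q_r C_r + Q_w C_w)/(Q_r + Q_w)
= (18200×6.59 + 2180×0.660)/(18200 + 2180) = 121400/20380 = 5.956 mg/L.

5.96 mg/L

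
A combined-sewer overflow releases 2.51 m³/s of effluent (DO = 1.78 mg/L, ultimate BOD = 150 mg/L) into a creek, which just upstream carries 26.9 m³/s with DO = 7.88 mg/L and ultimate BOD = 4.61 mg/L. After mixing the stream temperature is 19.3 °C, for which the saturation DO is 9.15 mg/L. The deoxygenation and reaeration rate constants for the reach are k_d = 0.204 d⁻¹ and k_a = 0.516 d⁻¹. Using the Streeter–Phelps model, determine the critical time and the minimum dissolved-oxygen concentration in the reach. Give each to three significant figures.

Mixed DO = (26.9×7.88 + 2.51×1.78)/(26.9+2.51) = 216.4/29.41 = 7.359 mg/L.
Mixed L₀ = (26.9×4.61 + 2.51×150)/(29.41) = 500.5/29.41 = 17.02 mg/L.
Initial deficit D₀ = C_s − DO₀ = 9.15 − 7.359 = 1.791 mg/L.
t_c = (1/0.3120) ln[(0.516/0.204)(1 − 1.791×0.3120/(0.204×17.02))] = 3.205 × ln(2.122) = 2.412 d.
D_c = (0.204/0.516) × 17.02 × e^(−0.204×2.412) = 0.3953 × 17.02 × 0.6114 = 4.113 mg/L.
Minimum DO = 9.15 − 4.113 = 5.037 mg/L.

t_c ≈ 2.41 d; minimum DO ≈ 5.04 mg/L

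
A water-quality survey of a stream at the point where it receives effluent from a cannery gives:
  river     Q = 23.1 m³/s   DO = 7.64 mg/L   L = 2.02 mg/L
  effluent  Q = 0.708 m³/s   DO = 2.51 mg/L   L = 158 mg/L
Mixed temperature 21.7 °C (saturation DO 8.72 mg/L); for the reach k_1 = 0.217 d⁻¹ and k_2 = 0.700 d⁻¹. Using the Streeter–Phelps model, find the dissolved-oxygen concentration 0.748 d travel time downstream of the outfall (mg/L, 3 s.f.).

Mixed DO = (23.1×7.64 + 0.708×2.51)/(23.1+0.708) = 178.3/23.81 = 7.487 mg/L.
Mixed L₀ = (23.1×2.02 + 0.708×158)/(23.81) = 158.5/23.81 = 6.659 mg/L.
Initial deficit D₀ = C_s − DO₀ = 8.72 − 7.487 = 1.233 mg/L.
D(0.748) = [0.217×6.659/(0.700−0.217)](e^(−0.217×0.748) − e^(−0.700×0.748)) + 1.233 e^(−0.700×0.748)
= 2.992 × (0.8502 − 0.5924) + 1.233 × 0.5924 = 1.501 mg/L.
DO = 8.72 − 1.501 = 7.219 mg/L.

DO ≈ 7.22 mg/L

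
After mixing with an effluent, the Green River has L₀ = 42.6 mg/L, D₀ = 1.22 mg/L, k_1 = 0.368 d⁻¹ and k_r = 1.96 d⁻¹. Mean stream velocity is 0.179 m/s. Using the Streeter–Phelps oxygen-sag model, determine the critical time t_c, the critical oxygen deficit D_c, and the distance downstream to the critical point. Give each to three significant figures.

t_c ≈ 0.968 d; D_c ≈ 5.60 mg/L; x_c ≈ 15.0 km

t_c = [1/(k_r−k_1)] ln[(k_r/k_1)(1 − D₀(k_r−k_1)/(k_1 L₀))]
= [1/(1.96−0.368)] ln[(1.96/0.368)(1 − 1.22×1.592/(0.368×42.6))]
= (1/1.592) ln[5.326 × 0.8761] = 0.6281 × ln(4.666) = 0.6281 × 1.540 = 0.9676 d.
D_c = (k_1/k_r) L₀ e^(−k_1 t_c) = (0.368/1.96) × 42.6 × e^(−0.368×0.9676) = 0.1878 × 42.6 × 0.7004 = 5.602 mg/L.
x_c = v t_c = 0.179 m/s × 0.9676 d × 86400 s/d = 14960 m ≈ 15.0 km.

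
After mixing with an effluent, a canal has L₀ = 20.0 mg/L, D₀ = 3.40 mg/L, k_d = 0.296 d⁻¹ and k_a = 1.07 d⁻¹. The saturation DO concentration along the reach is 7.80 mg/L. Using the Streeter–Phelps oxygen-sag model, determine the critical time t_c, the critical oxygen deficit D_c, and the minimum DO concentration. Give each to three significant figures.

t_c ≈ 0.901 d; D_c ≈ 4.24 mg/L; min DO ≈ 3.56 mg/L

At the critical point dD/dt = 0, so k_d L₀ e^(−k_d t) = k_a D. Substituting D(t) from the Streeter–Phelps equation and solving for t gives
t_c = ln[(k_a/k_d)(1 − D₀(k_a−k_d)/(k_d L₀))] / (k_a−k_d).
Here k_a−k_d = 0.7740 d⁻¹ and 1 − D₀(k_a−k_d)/(k_d L₀) = 1 − 3.40×0.7740/(0.296×20.0) = 0.5555, so
t_c = ln(3.615 × 0.5555) / 0.7740 = 0.6971 / 0.7740 = 0.9007 d.
D_c = (k_d/k_a) L₀ e^(−k_d t_c) = (0.296/1.07) × 20.0 × e^(−0.296×0.9007) = 0.2766 × 20.0 × 0.7660 = 4.238 mg/L.
Minimum DO = C_s − D_c = 7.80 − 4.238 = 3.562 mg/L.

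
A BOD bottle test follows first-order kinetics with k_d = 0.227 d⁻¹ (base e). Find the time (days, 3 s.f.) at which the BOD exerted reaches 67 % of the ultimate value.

y/L₀ = 1 − e^(−k_d t) = 0.67 ⇒ e^(−k_d t) = 0.330
t = −ln(0.330) / 0.227 = 1.109 / 0.227 = 4.884 d.

t ≈ 4.88 d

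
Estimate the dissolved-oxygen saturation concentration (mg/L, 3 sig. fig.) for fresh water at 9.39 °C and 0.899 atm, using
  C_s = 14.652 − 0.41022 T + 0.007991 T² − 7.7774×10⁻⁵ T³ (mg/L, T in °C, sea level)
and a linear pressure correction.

C_s ≈ 10.3 mg/L

At sea level: C_s = 14.652 − 0.41022×9.39 + 0.007991×9.39² − 7.7774×10⁻⁵×9.39³ = 11.44 mg/L.
Pressure correction: C_s' = 11.44 × 0.899 = 10.28 mg/L.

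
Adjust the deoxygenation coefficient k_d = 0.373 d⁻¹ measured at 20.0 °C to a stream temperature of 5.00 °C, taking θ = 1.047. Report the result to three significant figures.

k_d(T₂) = k_d(T₁) · θ^(T₂−T₁) = 0.373 × 1.047^(5.00−20.0)
= 0.373 × 1.047^-15.0 = 0.373 × 0.5021 = 0.1873 d⁻¹.

k_d ≈ 0.187 d⁻¹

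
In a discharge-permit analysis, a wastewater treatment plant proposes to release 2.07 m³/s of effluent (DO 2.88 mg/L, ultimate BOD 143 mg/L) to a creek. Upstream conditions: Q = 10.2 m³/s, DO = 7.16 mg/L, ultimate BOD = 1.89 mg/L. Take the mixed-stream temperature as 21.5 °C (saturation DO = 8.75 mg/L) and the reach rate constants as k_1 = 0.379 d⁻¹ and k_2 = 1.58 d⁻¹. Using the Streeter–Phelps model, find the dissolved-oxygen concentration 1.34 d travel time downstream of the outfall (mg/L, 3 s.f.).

Mixed DO = (10.2×7.16 + 2.07×2.88)/(10.2+2.07) = 78.99/12.27 = 6.438 mg/L.
Mixed L₀ = (10.2×1.89 + 2.07×143)/(12.27) = 315.3/12.27 = 25.70 mg/L.
Initial deficit D₀ = C_s − DO₀ = 8.75 − 6.438 = 2.312 mg/L.
D(1.34) = [0.379×25.70/(1.58−0.379)](e^(−0.379×1.34) − e^(−1.58×1.34)) + 2.312 e^(−1.58×1.34)
= 8.109 × (0.6018 − 0.1204) + 2.312 × 0.1204 = 4.182 mg/L.
DO = 8.75 − 4.182 = 4.568 mg/L.

DO ≈ 4.57 mg/L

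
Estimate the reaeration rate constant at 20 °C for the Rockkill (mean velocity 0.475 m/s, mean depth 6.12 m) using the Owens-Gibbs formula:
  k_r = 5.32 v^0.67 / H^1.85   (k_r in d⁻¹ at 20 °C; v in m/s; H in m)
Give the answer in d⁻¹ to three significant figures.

k_r = 5.32 × 0.475^0.67 / 6.12^1.85 = 5.32 × 0.6073 / 28.54 = 0.1132 d⁻¹.

k_r ≈ 0.113 d⁻¹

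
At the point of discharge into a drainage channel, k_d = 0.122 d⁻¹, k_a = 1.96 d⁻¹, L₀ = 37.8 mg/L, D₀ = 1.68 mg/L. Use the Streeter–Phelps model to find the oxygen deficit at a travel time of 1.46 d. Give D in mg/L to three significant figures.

k_d L₀/(k_a−k_d) = 0.122×37.8/(1.96−0.122) = 4.612/1.838 = 2.509 mg/L.
e^(−k_d t) = e^(−0.122×1.460) = 0.8368; e^(−k_a t) = e^(−1.96×1.460) = 0.05718.
D = 2.509 × (0.8368 − 0.05718) + 1.68 × 0.05718 = 1.956 + 0.09606 = 2.052 mg/L.

D ≈ 2.05 mg/L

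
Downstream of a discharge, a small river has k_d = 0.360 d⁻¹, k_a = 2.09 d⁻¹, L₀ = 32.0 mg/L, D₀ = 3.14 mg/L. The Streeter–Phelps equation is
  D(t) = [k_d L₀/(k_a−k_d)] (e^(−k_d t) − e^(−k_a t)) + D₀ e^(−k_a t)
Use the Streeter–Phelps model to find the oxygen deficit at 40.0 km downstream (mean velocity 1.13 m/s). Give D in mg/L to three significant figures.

Travel time t = x/v = 40.0 km / (1.13 m/s) = 40000 m / 1.13 m/s = 35400 s = 0.4097 d.
k_d L₀/(k_a−k_d) = 0.360×32.0/(2.09−0.360) = 11.52/1.730 = 6.659 mg/L.
e^(−k_d t) = e^(−0.360×0.4097) = 0.8629; e^(−k_a t) = e^(−2.09×0.4097) = 0.4247.
D = 6.659 × (0.8629 − 0.4247) + 3.14 × 0.4247 = 2.917 + 1.334 = 4.251 mg/L.

D ≈ 4.25 mg/L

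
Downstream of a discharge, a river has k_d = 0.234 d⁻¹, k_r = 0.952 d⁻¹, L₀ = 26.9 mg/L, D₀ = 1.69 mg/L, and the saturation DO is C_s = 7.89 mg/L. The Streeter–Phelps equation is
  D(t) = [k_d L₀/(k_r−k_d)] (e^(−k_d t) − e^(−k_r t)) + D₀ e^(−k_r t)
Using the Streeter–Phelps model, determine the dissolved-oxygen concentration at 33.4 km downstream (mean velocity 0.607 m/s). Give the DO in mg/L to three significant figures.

Travel time t = x/v = 33.4 km / (0.607 m/s) = 33400 m / 0.607 m/s = 55020 s = 0.6369 d.
k_d L₀/(k_r−k_d) = 0.234×26.9/(0.952−0.234) = 6.295/0.7180 = 8.767 mg/L.
e^(−k_d t) = e^(−0.234×0.6369) = 0.8615; e^(−k_r t) = e^(−0.952×0.6369) = 0.5454.
D = 8.767 × (0.8615 − 0.5454) + 1.69 × 0.5454 = 2.772 + 0.9217 = 3.694 mg/L.
DO = C_s − D = 7.89 − 3.694 = 4.196 mg/L.

DO ≈ 4.20 mg/L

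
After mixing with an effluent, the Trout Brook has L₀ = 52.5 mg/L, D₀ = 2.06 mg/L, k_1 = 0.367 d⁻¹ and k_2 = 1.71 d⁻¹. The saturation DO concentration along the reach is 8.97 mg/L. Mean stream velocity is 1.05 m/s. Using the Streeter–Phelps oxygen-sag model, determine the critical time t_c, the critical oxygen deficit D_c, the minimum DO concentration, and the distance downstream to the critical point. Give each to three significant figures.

t_c ≈ 1.03 d; D_c ≈ 7.72 mg/L; min DO ≈ 1.25 mg/L; x_c ≈ 93.5 km

t_c = [1/(k_2−k_1)] ln[(k_2/k_1)(1 − D₀(k_2−k_1)/(k_1 L₀))]
= [1/(1.71−0.367)] ln[(1.71/0.367)(1 − 2.06×1.343/(0.367×52.5))]
= (1/1.343) ln[4.659 × 0.8564] = 0.7446 × ln(3.990) = 0.7446 × 1.384 = 1.030 d.
D_c = (k_1/k_2) L₀ e^(−k_1 t_c) = (0.367/1.71) × 52.5 × e^(−0.367×1.030) = 0.2146 × 52.5 × 0.6851 = 7.720 mg/L.
Minimum DO = C_s − D_c = 8.97 − 7.720 = 1.250 mg/L.
x_c = v t_c = 1.05 m/s × 1.030 d × 86400 s/d = 93480 m ≈ 93.5 km.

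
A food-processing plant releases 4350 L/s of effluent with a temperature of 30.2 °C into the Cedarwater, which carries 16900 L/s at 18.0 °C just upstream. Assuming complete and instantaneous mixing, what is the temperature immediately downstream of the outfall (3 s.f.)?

20.5 °C

Flow-weighted mixing: C = (Q_r C_r + Q_w C_w)/(Q_r + Q_w)
= (16900×18.0 + 4350×30.2)/(16900 + 4350) = 435600/21250 = 20.50 °C.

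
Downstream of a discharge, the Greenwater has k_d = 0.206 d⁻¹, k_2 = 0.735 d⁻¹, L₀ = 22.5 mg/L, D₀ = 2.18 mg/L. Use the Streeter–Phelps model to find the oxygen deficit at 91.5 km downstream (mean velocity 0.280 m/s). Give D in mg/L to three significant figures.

D ≈ 3.61 mg/L

Travel time t = x/v = 91.5 km / (0.280 m/s) = 91500 m / 0.280 m/s = 326800 s = 3.782 d.
k_d L₀/(k_2−k_d) = 0.206×22.5/(0.735−0.206) = 4.635/0.5290 = 8.762 mg/L.
e^(−k_d t) = e^(−0.206×3.782) = 0.4588; e^(−k_2 t) = e^(−0.735×3.782) = 0.06204.
D = 8.762 × (0.4588 − 0.06204) + 2.18 × 0.06204 = 3.476 + 0.1353 = 3.612 mg/L.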